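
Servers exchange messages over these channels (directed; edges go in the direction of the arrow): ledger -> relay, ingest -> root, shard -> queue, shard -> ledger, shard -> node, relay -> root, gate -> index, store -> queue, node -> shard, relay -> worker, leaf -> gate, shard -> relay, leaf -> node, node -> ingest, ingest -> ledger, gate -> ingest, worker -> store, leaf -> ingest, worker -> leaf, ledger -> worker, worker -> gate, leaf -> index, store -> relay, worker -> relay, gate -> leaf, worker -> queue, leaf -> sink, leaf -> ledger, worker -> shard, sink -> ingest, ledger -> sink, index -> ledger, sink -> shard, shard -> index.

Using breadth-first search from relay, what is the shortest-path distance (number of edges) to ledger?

3

Level 0: relay
Level 1: root, worker
Level 2: gate, leaf, queue, shard, store
Level 3: index, ingest, ledger, node, sink
ledger first appears at level 3.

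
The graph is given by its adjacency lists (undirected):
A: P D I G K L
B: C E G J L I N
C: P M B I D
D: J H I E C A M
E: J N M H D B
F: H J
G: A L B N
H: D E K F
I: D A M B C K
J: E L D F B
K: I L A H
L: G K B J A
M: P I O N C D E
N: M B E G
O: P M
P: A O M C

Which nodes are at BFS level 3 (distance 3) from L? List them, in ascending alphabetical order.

M, O

Level 0: L
Level 1: A, B, G, J, K
Level 2: C, D, E, F, H, I, N, P
Level 3: M, O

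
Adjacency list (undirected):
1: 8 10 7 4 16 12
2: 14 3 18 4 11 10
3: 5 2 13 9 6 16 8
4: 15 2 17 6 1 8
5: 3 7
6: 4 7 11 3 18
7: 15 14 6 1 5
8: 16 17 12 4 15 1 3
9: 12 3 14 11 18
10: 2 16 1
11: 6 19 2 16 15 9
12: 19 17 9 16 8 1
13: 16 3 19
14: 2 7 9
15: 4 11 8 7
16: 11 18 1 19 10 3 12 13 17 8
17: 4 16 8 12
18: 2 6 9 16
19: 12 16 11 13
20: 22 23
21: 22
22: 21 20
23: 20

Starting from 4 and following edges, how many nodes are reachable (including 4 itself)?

19

BFS from 4 visits: 4, 15, 2, 17, 6, 1, 8, 11, 7, 14, 3, 18, 10, 16, 12, 19, 9, 5, 13
Reachable nodes: 19 of 23 total.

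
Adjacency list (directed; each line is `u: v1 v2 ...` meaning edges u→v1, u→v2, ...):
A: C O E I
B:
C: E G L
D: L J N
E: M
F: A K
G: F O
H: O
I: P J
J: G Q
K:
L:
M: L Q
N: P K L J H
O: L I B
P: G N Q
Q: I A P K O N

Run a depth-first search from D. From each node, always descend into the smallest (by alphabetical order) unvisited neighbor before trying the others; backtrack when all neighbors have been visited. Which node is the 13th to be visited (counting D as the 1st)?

Visit D
D → J
J → G
G → F
F → A
A → C
C → E
E → M
M → L
M → Q
Q → I
I → P
P → N
N → H
H → O
O → B
N → K

Visit order: D, J, G, F, A, C, E, M, L, Q, I, P, N, H, O, B, K

N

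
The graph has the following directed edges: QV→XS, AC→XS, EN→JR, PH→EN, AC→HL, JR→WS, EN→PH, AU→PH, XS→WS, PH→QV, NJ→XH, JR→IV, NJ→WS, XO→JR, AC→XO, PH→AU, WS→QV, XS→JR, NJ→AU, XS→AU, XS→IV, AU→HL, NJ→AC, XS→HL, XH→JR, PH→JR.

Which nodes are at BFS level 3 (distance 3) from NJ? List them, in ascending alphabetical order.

Level 0: NJ
Level 1: AC, AU, WS, XH
Level 2: HL, JR, PH, QV, XO, XS
Level 3: EN, IV

EN, IV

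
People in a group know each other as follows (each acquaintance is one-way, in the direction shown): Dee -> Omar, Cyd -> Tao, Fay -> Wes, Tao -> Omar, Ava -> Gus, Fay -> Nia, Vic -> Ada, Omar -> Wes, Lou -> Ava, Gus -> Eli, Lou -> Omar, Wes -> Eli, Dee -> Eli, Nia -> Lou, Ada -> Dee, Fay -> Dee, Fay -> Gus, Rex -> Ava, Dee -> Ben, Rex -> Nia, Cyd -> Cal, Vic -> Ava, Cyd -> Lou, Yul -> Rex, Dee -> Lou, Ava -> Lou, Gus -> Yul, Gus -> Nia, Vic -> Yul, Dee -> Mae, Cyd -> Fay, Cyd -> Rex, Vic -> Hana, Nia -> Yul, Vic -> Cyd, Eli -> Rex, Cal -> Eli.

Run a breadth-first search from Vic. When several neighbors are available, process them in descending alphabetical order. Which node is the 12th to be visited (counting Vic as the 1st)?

Gus

Visit Vic; enqueue Yul, Hana, Cyd, Ava, Ada → queue [Yul, Hana, Cyd, Ava, Ada]
Visit Yul; enqueue Rex → queue [Hana, Cyd, Ava, Ada, Rex]
Visit Hana → queue [Cyd, Ava, Ada, Rex]
Visit Cyd; enqueue Tao, Lou, Fay, Cal → queue [Ava, Ada, Rex, Tao, Lou, Fay, Cal]
Visit Ava; enqueue Gus → queue [Ada, Rex, Tao, Lou, Fay, Cal, Gus]
Visit Ada; enqueue Dee → queue [Rex, Tao, Lou, Fay, Cal, Gus, Dee]
Visit Rex; enqueue Nia → queue [Tao, Lou, Fay, Cal, Gus, Dee, Nia]
Visit Tao; enqueue Omar → queue [Lou, Fay, Cal, Gus, Dee, Nia, Omar]
Visit Lou → queue [Fay, Cal, Gus, Dee, Nia, Omar]
Visit Fay; enqueue Wes → queue [Cal, Gus, Dee, Nia, Omar, Wes]
Visit Cal; enqueue Eli → queue [Gus, Dee, Nia, Omar, Wes, Eli]
Visit Gus → queue [Dee, Nia, Omar, Wes, Eli]
Visit Dee; enqueue Mae, Ben → queue [Nia, Omar, Wes, Eli, Mae, Ben]
Visit Nia → queue [Omar, Wes, Eli, Mae, Ben]
Visit Omar → queue [Wes, Eli, Mae, Ben]
Visit Wes → queue [Eli, Mae, Ben]
Visit Eli → queue [Mae, Ben]
Visit Mae → queue [Ben]
Visit Ben → queue []

Visit order: Vic, Yul, Hana, Cyd, Ava, Ada, Rex, Tao, Lou, Fay, Cal, Gus, Dee, Nia, Omar, Wes, Eli, Mae, Ben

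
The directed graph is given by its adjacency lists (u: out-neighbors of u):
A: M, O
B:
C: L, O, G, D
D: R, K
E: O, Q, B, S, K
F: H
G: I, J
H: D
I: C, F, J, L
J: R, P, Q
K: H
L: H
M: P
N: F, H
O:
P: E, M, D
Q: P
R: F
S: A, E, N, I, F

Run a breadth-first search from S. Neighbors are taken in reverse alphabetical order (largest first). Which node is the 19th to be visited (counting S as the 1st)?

G

Visit S; enqueue N, I, F, E, A → queue [N, I, F, E, A]
Visit N; enqueue H → queue [I, F, E, A, H]
Visit I; enqueue L, J, C → queue [F, E, A, H, L, J, C]
Visit F → queue [E, A, H, L, J, C]
Visit E; enqueue Q, O, K, B → queue [A, H, L, J, C, Q, O, K, B]
Visit A; enqueue M → queue [H, L, J, C, Q, O, K, B, M]
Visit H; enqueue D → queue [L, J, C, Q, O, K, B, M, D]
Visit L → queue [J, C, Q, O, K, B, M, D]
Visit J; enqueue R, P → queue [C, Q, O, K, B, M, D, R, P]
Visit C; enqueue G → queue [Q, O, K, B, M, D, R, P, G]
Visit Q → queue [O, K, B, M, D, R, P, G]
Visit O → queue [K, B, M, D, R, P, G]
Visit K → queue [B, M, D, R, P, G]
Visit B → queue [M, D, R, P, G]
Visit M → queue [D, R, P, G]
Visit D → queue [R, P, G]
Visit R → queue [P, G]
Visit P → queue [G]
Visit G → queue []

Visit order: S, N, I, F, E, A, H, L, J, C, Q, O, K, B, M, D, R, P, G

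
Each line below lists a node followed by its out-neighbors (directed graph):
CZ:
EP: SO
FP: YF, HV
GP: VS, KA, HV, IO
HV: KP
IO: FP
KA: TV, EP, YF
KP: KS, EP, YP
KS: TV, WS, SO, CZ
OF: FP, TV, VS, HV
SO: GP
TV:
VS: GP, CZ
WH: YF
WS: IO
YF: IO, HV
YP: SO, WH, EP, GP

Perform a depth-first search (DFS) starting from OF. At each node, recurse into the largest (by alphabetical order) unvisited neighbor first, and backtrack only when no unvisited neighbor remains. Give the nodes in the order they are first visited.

Visit OF
OF → VS
VS → GP
GP → KA
KA → YF
YF → IO
IO → FP
FP → HV
HV → KP
KP → YP
YP → WH
YP → SO
YP → EP
KP → KS
KS → WS
KS → TV
KS → CZ

OF VS GP KA YF IO FP HV KP YP WH SO EP KS WS TV CZ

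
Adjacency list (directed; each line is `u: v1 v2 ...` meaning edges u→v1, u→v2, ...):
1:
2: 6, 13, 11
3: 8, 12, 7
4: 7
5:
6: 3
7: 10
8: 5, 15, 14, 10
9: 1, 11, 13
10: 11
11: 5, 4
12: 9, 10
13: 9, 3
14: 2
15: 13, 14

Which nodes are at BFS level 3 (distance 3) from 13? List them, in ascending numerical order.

4, 5, 10, 14, 15

Level 0: 13
Level 1: 3, 9
Level 2: 1, 7, 8, 11, 12
Level 3: 4, 5, 10, 14, 15
Level 4: 2
Level 5: 6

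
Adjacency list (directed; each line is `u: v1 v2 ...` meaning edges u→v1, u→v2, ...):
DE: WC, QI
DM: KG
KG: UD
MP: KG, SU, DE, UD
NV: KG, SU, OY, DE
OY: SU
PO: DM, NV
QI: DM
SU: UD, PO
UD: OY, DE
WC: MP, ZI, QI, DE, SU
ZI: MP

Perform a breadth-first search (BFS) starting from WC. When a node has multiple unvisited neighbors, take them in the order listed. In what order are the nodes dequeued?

Visit WC; enqueue MP, ZI, QI, DE, SU → queue [MP, ZI, QI, DE, SU]
Visit MP; enqueue KG, UD → queue [ZI, QI, DE, SU, KG, UD]
Visit ZI → queue [QI, DE, SU, KG, UD]
Visit QI; enqueue DM → queue [DE, SU, KG, UD, DM]
Visit DE → queue [SU, KG, UD, DM]
Visit SU; enqueue PO → queue [KG, UD, DM, PO]
Visit KG → queue [UD, DM, PO]
Visit UD; enqueue OY → queue [DM, PO, OY]
Visit DM → queue [PO, OY]
Visit PO; enqueue NV → queue [OY, NV]
Visit OY → queue [NV]
Visit NV → queue []

WC MP ZI QI DE SU KG UD DM PO OY NV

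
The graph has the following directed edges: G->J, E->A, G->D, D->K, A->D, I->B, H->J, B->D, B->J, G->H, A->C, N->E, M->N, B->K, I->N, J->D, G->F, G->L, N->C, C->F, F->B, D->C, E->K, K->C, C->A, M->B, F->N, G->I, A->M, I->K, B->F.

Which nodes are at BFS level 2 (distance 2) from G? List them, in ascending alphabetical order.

B, C, K, N

Level 0: G
Level 1: D, F, H, I, J, L
Level 2: B, C, K, N
Level 3: A, E
Level 4: M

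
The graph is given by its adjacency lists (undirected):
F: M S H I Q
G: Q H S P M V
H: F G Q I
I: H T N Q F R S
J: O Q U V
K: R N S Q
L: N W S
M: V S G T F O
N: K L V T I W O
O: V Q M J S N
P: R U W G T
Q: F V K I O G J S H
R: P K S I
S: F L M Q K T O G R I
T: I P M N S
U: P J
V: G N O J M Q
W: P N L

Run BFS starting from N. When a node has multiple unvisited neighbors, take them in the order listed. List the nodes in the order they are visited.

N K L V T I W O R S Q G J M P H F U

Visit N; enqueue K, L, V, T, I, W, O → queue [K, L, V, T, I, W, O]
Visit K; enqueue R, S, Q → queue [L, V, T, I, W, O, R, S, Q]
Visit L → queue [V, T, I, W, O, R, S, Q]
Visit V; enqueue G, J, M → queue [T, I, W, O, R, S, Q, G, J, M]
Visit T; enqueue P → queue [I, W, O, R, S, Q, G, J, M, P]
Visit I; enqueue H, F → queue [W, O, R, S, Q, G, J, M, P, H, F]
Visit W → queue [O, R, S, Q, G, J, M, P, H, F]
Visit O → queue [R, S, Q, G, J, M, P, H, F]
Visit R → queue [S, Q, G, J, M, P, H, F]
Visit S → queue [Q, G, J, M, P, H, F]
Visit Q → queue [G, J, M, P, H, F]
Visit G → queue [J, M, P, H, F]
Visit J; enqueue U → queue [M, P, H, F, U]
Visit M → queue [P, H, F, U]
Visit P → queue [H, F, U]
Visit H → queue [F, U]
Visit F → queue [U]
Visit U → queue []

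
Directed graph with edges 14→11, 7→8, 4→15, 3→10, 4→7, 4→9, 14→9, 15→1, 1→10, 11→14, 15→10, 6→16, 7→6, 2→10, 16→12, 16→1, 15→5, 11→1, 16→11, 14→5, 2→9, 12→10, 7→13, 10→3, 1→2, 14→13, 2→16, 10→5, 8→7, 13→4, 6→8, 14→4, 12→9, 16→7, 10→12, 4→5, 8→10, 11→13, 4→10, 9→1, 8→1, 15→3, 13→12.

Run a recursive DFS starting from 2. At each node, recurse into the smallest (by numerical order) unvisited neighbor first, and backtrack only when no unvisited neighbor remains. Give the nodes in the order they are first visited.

Visit 2
2 → 9
9 → 1
1 → 10
10 → 3
10 → 5
10 → 12
2 → 16
16 → 7
7 → 6
6 → 8
7 → 13
13 → 4
4 → 15
16 → 11
11 → 14

2, 9, 1, 10, 3, 5, 12, 16, 7, 6, 8, 13, 4, 15, 11, 14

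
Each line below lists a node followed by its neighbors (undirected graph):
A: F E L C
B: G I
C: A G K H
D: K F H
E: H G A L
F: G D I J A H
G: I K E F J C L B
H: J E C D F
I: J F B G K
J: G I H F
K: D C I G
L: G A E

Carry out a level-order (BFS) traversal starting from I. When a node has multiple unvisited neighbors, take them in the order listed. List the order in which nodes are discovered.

Visit I; enqueue J, F, B, G, K → queue [J, F, B, G, K]
Visit J; enqueue H → queue [F, B, G, K, H]
Visit F; enqueue D, A → queue [B, G, K, H, D, A]
Visit B → queue [G, K, H, D, A]
Visit G; enqueue E, C, L → queue [K, H, D, A, E, C, L]
Visit K → queue [H, D, A, E, C, L]
Visit H → queue [D, A, E, C, L]
Visit D → queue [A, E, C, L]
Visit A → queue [E, C, L]
Visit E → queue [C, L]
Visit C → queue [L]
Visit L → queue []

I → J → F → B → G → K → H → D → A → E → C → L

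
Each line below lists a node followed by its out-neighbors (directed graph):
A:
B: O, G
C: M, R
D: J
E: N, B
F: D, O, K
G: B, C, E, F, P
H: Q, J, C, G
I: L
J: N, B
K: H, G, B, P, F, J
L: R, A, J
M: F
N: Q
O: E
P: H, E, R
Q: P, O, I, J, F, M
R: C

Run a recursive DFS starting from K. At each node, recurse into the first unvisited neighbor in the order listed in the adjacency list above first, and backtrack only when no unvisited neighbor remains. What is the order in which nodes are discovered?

Visit K
K → H
H → Q
Q → P
P → E
E → N
E → B
B → O
B → G
G → C
C → M
M → F
F → D
D → J
C → R
Q → I
I → L
L → A

K -> H -> Q -> P -> E -> N -> B -> O -> G -> C -> M -> F -> D -> J -> R -> I -> L -> A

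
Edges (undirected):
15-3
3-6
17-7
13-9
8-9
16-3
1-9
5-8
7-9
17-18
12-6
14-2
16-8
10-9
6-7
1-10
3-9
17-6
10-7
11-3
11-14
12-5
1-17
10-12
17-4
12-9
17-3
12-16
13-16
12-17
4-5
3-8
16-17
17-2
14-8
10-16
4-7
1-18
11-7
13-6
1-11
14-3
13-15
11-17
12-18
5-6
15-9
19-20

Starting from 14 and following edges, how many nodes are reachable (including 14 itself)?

BFS from 14 visits: 14, 2, 3, 8, 11, 17, 6, 9, 15, 16, 5, 1, 7, 4, 12, 18, 13, 10
Reachable nodes: 18 of 20 total.

18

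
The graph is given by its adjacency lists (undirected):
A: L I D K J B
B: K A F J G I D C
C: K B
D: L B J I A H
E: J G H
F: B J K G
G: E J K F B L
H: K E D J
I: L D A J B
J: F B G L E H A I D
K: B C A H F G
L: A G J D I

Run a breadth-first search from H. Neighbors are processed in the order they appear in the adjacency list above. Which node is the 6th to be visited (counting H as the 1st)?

B

Visit H; enqueue K, E, D, J → queue [K, E, D, J]
Visit K; enqueue B, C, A, F, G → queue [E, D, J, B, C, A, F, G]
Visit E → queue [D, J, B, C, A, F, G]
Visit D; enqueue L, I → queue [J, B, C, A, F, G, L, I]
Visit J → queue [B, C, A, F, G, L, I]
Visit B → queue [C, A, F, G, L, I]
Visit C → queue [A, F, G, L, I]
Visit A → queue [F, G, L, I]
Visit F → queue [G, L, I]
Visit G → queue [L, I]
Visit L → queue [I]
Visit I → queue []

Visit order: H, K, E, D, J, B, C, A, F, G, L, I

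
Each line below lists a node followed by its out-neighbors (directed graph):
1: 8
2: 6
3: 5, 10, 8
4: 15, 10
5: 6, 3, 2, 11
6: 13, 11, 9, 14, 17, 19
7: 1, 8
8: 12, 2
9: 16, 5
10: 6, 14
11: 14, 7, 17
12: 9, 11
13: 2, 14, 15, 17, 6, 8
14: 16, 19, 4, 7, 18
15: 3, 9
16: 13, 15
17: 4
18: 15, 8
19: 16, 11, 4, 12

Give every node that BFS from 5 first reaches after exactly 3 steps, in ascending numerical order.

1, 4, 12, 15, 16, 18

Level 0: 5
Level 1: 2, 3, 6, 11
Level 2: 7, 8, 9, 10, 13, 14, 17, 19
Level 3: 1, 4, 12, 15, 16, 18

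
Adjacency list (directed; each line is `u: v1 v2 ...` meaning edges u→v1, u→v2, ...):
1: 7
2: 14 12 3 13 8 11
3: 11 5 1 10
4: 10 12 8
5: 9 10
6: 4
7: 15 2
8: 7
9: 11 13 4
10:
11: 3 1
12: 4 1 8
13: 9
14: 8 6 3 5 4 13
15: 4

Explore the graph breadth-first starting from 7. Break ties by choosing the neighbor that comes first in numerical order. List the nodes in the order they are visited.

Visit 7; enqueue 2, 15 → queue [2, 15]
Visit 2; enqueue 3, 8, 11, 12, 13, 14 → queue [15, 3, 8, 11, 12, 13, 14]
Visit 15; enqueue 4 → queue [3, 8, 11, 12, 13, 14, 4]
Visit 3; enqueue 1, 5, 10 → queue [8, 11, 12, 13, 14, 4, 1, 5, 10]
Visit 8 → queue [11, 12, 13, 14, 4, 1, 5, 10]
Visit 11 → queue [12, 13, 14, 4, 1, 5, 10]
Visit 12 → queue [13, 14, 4, 1, 5, 10]
Visit 13; enqueue 9 → queue [14, 4, 1, 5, 10, 9]
Visit 14; enqueue 6 → queue [4, 1, 5, 10, 9, 6]
Visit 4 → queue [1, 5, 10, 9, 6]
Visit 1 → queue [5, 10, 9, 6]
Visit 5 → queue [10, 9, 6]
Visit 10 → queue [9, 6]
Visit 9 → queue [6]
Visit 6 → queue []

7 → 2 → 15 → 3 → 8 → 11 → 12 → 13 → 14 → 4 → 1 → 5 → 10 → 9 → 6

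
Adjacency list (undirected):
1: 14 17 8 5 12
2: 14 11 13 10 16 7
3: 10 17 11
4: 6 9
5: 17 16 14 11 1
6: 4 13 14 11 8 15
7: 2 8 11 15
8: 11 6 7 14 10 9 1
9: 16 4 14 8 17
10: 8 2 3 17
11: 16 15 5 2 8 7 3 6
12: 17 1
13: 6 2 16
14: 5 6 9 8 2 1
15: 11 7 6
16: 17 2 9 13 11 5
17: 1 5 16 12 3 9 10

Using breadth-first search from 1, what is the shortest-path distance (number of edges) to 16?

Level 0: 1
Level 1: 5, 8, 12, 14, 17
Level 2: 2, 3, 6, 7, 9, 10, 11, 16
Level 3: 4, 13, 15
16 first appears at level 2.

2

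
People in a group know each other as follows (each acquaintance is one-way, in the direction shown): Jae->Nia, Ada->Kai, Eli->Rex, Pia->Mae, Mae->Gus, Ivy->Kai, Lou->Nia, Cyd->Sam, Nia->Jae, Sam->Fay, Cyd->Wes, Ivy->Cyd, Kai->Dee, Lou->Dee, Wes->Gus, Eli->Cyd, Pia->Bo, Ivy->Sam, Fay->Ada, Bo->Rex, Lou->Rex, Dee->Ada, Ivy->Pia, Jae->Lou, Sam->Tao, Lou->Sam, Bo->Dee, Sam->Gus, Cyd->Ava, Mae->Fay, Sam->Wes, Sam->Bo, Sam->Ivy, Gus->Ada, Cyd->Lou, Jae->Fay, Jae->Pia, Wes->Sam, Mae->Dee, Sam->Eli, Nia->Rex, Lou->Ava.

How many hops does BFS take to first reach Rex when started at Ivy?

Level 0: Ivy
Level 1: Cyd, Kai, Pia, Sam
Level 2: Ava, Bo, Dee, Eli, Fay, Gus, Lou, Mae, Tao, Wes
Level 3: Ada, Nia, Rex
Level 4: Jae
Rex first appears at level 3.

3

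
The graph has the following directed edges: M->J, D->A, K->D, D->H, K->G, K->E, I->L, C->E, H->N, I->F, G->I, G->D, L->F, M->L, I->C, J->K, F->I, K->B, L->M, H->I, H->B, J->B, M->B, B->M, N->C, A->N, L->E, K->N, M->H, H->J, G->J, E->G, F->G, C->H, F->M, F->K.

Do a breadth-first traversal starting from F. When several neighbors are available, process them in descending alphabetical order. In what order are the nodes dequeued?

F, M, K, I, G, L, J, H, B, N, E, D, C, A

Visit F; enqueue M, K, I, G → queue [M, K, I, G]
Visit M; enqueue L, J, H, B → queue [K, I, G, L, J, H, B]
Visit K; enqueue N, E, D → queue [I, G, L, J, H, B, N, E, D]
Visit I; enqueue C → queue [G, L, J, H, B, N, E, D, C]
Visit G → queue [L, J, H, B, N, E, D, C]
Visit L → queue [J, H, B, N, E, D, C]
Visit J → queue [H, B, N, E, D, C]
Visit H → queue [B, N, E, D, C]
Visit B → queue [N, E, D, C]
Visit N → queue [E, D, C]
Visit E → queue [D, C]
Visit D; enqueue A → queue [C, A]
Visit C → queue [A]
Visit A → queue []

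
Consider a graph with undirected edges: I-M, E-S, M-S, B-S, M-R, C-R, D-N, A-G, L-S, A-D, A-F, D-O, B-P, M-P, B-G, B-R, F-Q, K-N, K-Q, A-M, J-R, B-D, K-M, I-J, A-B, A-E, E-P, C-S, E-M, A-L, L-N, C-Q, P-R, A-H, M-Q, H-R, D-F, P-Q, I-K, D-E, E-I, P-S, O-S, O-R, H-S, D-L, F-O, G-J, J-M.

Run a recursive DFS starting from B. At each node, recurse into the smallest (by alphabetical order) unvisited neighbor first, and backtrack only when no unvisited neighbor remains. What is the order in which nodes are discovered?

B, A, D, E, I, J, G, M, K, N, L, S, C, Q, F, O, R, H, P

Visit B
B → A
A → D
D → E
E → I
I → J
J → G
J → M
M → K
K → N
N → L
L → S
S → C
C → Q
Q → F
F → O
O → R
R → H
R → P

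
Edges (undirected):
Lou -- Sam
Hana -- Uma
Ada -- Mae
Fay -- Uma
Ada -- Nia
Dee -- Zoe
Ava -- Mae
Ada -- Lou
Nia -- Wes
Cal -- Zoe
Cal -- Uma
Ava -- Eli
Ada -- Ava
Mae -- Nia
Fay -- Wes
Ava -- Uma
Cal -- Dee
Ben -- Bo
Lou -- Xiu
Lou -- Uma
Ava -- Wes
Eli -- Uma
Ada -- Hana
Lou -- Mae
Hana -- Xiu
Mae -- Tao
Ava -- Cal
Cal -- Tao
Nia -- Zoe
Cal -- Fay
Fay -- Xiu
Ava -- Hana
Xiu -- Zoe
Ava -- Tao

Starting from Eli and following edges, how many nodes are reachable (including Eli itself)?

16

BFS from Eli visits: Eli, Uma, Ava, Lou, Hana, Fay, Cal, Wes, Tao, Mae, Ada, Xiu, Sam, Zoe, Dee, Nia
Reachable nodes: 16 of 18 total.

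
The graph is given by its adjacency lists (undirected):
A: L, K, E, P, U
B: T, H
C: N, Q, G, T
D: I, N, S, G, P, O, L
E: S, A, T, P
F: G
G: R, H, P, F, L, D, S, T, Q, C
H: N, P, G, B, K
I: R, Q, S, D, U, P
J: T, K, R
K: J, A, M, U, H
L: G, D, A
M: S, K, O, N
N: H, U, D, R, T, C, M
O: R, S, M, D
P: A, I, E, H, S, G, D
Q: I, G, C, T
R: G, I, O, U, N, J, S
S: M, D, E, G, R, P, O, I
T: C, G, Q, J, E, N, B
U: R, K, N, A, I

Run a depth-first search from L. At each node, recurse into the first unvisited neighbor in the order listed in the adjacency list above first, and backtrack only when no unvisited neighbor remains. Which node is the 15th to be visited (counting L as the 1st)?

S

Visit L
L → G
G → R
R → I
I → Q
Q → C
C → N
N → H
H → P
P → A
A → K
K → J
J → T
T → E
E → S
S → M
M → O
O → D
T → B
K → U
G → F

Visit order: L, G, R, I, Q, C, N, H, P, A, K, J, T, E, S, M, O, D, B, U, F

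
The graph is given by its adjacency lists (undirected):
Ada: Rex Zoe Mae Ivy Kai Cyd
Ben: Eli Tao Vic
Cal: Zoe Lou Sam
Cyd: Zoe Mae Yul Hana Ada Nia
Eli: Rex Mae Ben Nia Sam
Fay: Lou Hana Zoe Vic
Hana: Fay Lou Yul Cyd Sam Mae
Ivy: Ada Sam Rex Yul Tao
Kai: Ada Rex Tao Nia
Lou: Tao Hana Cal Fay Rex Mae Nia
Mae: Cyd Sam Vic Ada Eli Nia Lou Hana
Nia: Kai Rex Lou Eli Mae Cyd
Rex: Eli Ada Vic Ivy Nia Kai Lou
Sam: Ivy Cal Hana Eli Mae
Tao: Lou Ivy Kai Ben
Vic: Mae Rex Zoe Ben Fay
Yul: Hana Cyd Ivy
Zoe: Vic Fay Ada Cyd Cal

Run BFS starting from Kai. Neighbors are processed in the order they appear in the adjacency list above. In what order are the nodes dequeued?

Kai, Ada, Rex, Tao, Nia, Zoe, Mae, Ivy, Cyd, Eli, Vic, Lou, Ben, Fay, Cal, Sam, Hana, Yul

Visit Kai; enqueue Ada, Rex, Tao, Nia → queue [Ada, Rex, Tao, Nia]
Visit Ada; enqueue Zoe, Mae, Ivy, Cyd → queue [Rex, Tao, Nia, Zoe, Mae, Ivy, Cyd]
Visit Rex; enqueue Eli, Vic, Lou → queue [Tao, Nia, Zoe, Mae, Ivy, Cyd, Eli, Vic, Lou]
Visit Tao; enqueue Ben → queue [Nia, Zoe, Mae, Ivy, Cyd, Eli, Vic, Lou, Ben]
Visit Nia → queue [Zoe, Mae, Ivy, Cyd, Eli, Vic, Lou, Ben]
Visit Zoe; enqueue Fay, Cal → queue [Mae, Ivy, Cyd, Eli, Vic, Lou, Ben, Fay, Cal]
Visit Mae; enqueue Sam, Hana → queue [Ivy, Cyd, Eli, Vic, Lou, Ben, Fay, Cal, Sam, Hana]
Visit Ivy; enqueue Yul → queue [Cyd, Eli, Vic, Lou, Ben, Fay, Cal, Sam, Hana, Yul]
Visit Cyd → queue [Eli, Vic, Lou, Ben, Fay, Cal, Sam, Hana, Yul]
Visit Eli → queue [Vic, Lou, Ben, Fay, Cal, Sam, Hana, Yul]
Visit Vic → queue [Lou, Ben, Fay, Cal, Sam, Hana, Yul]
Visit Lou → queue [Ben, Fay, Cal, Sam, Hana, Yul]
Visit Ben → queue [Fay, Cal, Sam, Hana, Yul]
Visit Fay → queue [Cal, Sam, Hana, Yul]
Visit Cal → queue [Sam, Hana, Yul]
Visit Sam → queue [Hana, Yul]
Visit Hana → queue [Yul]
Visit Yul → queue []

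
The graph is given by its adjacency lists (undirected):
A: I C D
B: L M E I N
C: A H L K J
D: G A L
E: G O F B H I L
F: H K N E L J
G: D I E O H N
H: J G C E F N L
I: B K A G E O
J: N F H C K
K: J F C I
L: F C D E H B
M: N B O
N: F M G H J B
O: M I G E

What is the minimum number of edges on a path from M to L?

Level 0: M
Level 1: B, N, O
Level 2: E, F, G, H, I, J, L
Level 3: A, C, D, K
L first appears at level 2.

2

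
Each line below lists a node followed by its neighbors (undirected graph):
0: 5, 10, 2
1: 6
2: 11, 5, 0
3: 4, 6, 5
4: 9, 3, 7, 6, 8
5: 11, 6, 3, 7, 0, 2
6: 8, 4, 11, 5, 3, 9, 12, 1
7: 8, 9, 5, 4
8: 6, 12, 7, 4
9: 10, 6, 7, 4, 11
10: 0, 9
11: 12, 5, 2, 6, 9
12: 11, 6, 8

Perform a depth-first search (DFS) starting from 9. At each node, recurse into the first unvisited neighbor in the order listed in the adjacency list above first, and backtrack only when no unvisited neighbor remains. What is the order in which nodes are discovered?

9, 10, 0, 5, 11, 12, 6, 8, 7, 4, 3, 1, 2

Visit 9
9 → 10
10 → 0
0 → 5
5 → 11
11 → 12
12 → 6
6 → 8
8 → 7
7 → 4
4 → 3
6 → 1
11 → 2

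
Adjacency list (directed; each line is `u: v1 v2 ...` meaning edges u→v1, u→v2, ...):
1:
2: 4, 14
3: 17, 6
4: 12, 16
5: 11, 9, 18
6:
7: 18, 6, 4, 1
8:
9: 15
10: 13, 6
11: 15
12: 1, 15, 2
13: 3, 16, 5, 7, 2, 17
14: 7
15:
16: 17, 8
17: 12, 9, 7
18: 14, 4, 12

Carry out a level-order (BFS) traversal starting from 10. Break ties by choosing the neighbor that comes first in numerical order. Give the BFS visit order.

Visit 10; enqueue 6, 13 → queue [6, 13]
Visit 6 → queue [13]
Visit 13; enqueue 2, 3, 5, 7, 16, 17 → queue [2, 3, 5, 7, 16, 17]
Visit 2; enqueue 4, 14 → queue [3, 5, 7, 16, 17, 4, 14]
Visit 3 → queue [5, 7, 16, 17, 4, 14]
Visit 5; enqueue 9, 11, 18 → queue [7, 16, 17, 4, 14, 9, 11, 18]
Visit 7; enqueue 1 → queue [16, 17, 4, 14, 9, 11, 18, 1]
Visit 16; enqueue 8 → queue [17, 4, 14, 9, 11, 18, 1, 8]
Visit 17; enqueue 12 → queue [4, 14, 9, 11, 18, 1, 8, 12]
Visit 4 → queue [14, 9, 11, 18, 1, 8, 12]
Visit 14 → queue [9, 11, 18, 1, 8, 12]
Visit 9; enqueue 15 → queue [11, 18, 1, 8, 12, 15]
Visit 11 → queue [18, 1, 8, 12, 15]
Visit 18 → queue [1, 8, 12, 15]
Visit 1 → queue [8, 12, 15]
Visit 8 → queue [12, 15]
Visit 12 → queue [15]
Visit 15 → queue []

10, 6, 13, 2, 3, 5, 7, 16, 17, 4, 14, 9, 11, 18, 1, 8, 12, 15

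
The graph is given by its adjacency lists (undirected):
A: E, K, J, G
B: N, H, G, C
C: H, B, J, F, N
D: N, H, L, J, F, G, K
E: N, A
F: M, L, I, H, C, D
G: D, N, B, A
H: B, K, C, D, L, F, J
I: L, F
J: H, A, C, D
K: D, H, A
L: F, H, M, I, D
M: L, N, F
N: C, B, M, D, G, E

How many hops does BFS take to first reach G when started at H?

2

Level 0: H
Level 1: B, C, D, F, J, K, L
Level 2: A, G, I, M, N
Level 3: E
G first appears at level 2.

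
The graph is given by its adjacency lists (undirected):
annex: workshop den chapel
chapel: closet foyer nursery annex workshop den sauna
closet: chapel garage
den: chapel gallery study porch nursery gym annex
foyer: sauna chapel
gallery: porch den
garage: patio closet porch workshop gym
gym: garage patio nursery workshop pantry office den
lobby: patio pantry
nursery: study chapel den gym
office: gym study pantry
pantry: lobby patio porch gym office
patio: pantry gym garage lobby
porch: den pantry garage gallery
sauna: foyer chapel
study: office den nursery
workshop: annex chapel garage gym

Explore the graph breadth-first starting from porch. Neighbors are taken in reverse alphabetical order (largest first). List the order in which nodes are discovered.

porch pantry garage gallery den patio office lobby gym workshop closet study nursery chapel annex sauna foyer

Visit porch; enqueue pantry, garage, gallery, den → queue [pantry, garage, gallery, den]
Visit pantry; enqueue patio, office, lobby, gym → queue [garage, gallery, den, patio, office, lobby, gym]
Visit garage; enqueue workshop, closet → queue [gallery, den, patio, office, lobby, gym, workshop, closet]
Visit gallery → queue [den, patio, office, lobby, gym, workshop, closet]
Visit den; enqueue study, nursery, chapel, annex → queue [patio, office, lobby, gym, workshop, closet, study, nursery, chapel, annex]
Visit patio → queue [office, lobby, gym, workshop, closet, study, nursery, chapel, annex]
Visit office → queue [lobby, gym, workshop, closet, study, nursery, chapel, annex]
Visit lobby → queue [gym, workshop, closet, study, nursery, chapel, annex]
Visit gym → queue [workshop, closet, study, nursery, chapel, annex]
Visit workshop → queue [closet, study, nursery, chapel, annex]
Visit closet → queue [study, nursery, chapel, annex]
Visit study → queue [nursery, chapel, annex]
Visit nursery → queue [chapel, annex]
Visit chapel; enqueue sauna, foyer → queue [annex, sauna, foyer]
Visit annex → queue [sauna, foyer]
Visit sauna → queue [foyer]
Visit foyer → queue []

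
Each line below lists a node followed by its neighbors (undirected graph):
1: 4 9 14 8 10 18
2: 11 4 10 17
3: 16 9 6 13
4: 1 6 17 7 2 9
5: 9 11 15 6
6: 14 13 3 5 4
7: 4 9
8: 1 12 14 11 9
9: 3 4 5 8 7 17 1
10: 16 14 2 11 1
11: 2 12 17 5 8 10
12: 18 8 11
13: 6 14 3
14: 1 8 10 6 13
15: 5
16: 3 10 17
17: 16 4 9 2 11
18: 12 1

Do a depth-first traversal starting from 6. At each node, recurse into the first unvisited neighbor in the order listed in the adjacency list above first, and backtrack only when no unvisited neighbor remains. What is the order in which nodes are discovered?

Visit 6
6 → 14
14 → 1
1 → 4
4 → 17
17 → 16
16 → 3
3 → 9
9 → 5
5 → 11
11 → 2
2 → 10
11 → 12
12 → 18
12 → 8
5 → 15
9 → 7
3 → 13

6, 14, 1, 4, 17, 16, 3, 9, 5, 11, 2, 10, 12, 18, 8, 15, 7, 13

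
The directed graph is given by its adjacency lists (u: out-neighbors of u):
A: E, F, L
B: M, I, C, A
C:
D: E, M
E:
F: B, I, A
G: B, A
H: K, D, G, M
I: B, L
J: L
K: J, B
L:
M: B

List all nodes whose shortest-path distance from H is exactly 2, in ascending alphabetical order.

A, B, E, J

Level 0: H
Level 1: D, G, K, M
Level 2: A, B, E, J
Level 3: C, F, I, L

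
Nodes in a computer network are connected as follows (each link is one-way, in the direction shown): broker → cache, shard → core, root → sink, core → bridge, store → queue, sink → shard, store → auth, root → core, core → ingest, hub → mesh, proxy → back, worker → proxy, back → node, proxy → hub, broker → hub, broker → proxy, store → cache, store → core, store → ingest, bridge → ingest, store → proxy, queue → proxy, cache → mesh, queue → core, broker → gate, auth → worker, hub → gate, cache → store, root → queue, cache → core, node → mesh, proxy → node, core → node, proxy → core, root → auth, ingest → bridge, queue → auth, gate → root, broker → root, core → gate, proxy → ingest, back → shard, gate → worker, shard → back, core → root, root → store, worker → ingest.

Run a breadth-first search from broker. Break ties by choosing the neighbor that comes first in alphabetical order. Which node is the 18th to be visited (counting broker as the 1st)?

shard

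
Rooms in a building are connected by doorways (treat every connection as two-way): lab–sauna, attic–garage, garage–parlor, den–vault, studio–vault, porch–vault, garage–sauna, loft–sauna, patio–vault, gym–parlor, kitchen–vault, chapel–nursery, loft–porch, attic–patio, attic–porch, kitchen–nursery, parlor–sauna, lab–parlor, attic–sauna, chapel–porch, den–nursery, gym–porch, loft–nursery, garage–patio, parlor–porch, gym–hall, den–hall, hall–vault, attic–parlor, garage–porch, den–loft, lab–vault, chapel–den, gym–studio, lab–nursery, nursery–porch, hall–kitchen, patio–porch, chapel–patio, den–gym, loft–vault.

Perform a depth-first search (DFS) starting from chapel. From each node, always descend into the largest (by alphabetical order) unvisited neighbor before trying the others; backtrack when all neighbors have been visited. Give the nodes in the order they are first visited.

chapel, porch, vault, studio, gym, parlor, sauna, loft, nursery, lab, kitchen, hall, den, garage, patio, attic

Visit chapel
chapel → porch
porch → vault
vault → studio
studio → gym
gym → parlor
parlor → sauna
sauna → loft
loft → nursery
nursery → lab
nursery → kitchen
kitchen → hall
hall → den
sauna → garage
garage → patio
patio → attic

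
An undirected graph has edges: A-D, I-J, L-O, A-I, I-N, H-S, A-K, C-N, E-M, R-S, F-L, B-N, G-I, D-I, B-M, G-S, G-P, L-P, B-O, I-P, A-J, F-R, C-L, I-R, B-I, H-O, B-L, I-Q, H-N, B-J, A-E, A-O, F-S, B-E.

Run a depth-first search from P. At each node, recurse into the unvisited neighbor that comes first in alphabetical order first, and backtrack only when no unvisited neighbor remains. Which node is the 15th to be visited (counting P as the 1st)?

F

Visit P
P → G
G → I
I → A
A → D
A → E
E → B
B → J
B → L
L → C
C → N
N → H
H → O
H → S
S → F
F → R
B → M
A → K
I → Q

Visit order: P, G, I, A, D, E, B, J, L, C, N, H, O, S, F, R, M, K, Q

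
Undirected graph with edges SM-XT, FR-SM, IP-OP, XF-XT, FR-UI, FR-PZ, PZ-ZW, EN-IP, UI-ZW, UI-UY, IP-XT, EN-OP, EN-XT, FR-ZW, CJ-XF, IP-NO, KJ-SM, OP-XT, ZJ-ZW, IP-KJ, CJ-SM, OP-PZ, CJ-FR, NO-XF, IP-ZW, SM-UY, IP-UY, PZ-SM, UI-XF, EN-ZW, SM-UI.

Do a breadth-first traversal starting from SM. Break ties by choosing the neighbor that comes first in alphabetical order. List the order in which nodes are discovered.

SM, CJ, FR, KJ, PZ, UI, UY, XT, XF, ZW, IP, OP, EN, NO, ZJ

Visit SM; enqueue CJ, FR, KJ, PZ, UI, UY, XT → queue [CJ, FR, KJ, PZ, UI, UY, XT]
Visit CJ; enqueue XF → queue [FR, KJ, PZ, UI, UY, XT, XF]
Visit FR; enqueue ZW → queue [KJ, PZ, UI, UY, XT, XF, ZW]
Visit KJ; enqueue IP → queue [PZ, UI, UY, XT, XF, ZW, IP]
Visit PZ; enqueue OP → queue [UI, UY, XT, XF, ZW, IP, OP]
Visit UI → queue [UY, XT, XF, ZW, IP, OP]
Visit UY → queue [XT, XF, ZW, IP, OP]
Visit XT; enqueue EN → queue [XF, ZW, IP, OP, EN]
Visit XF; enqueue NO → queue [ZW, IP, OP, EN, NO]
Visit ZW; enqueue ZJ → queue [IP, OP, EN, NO, ZJ]
Visit IP → queue [OP, EN, NO, ZJ]
Visit OP → queue [EN, NO, ZJ]
Visit EN → queue [NO, ZJ]
Visit NO → queue [ZJ]
Visit ZJ → queue []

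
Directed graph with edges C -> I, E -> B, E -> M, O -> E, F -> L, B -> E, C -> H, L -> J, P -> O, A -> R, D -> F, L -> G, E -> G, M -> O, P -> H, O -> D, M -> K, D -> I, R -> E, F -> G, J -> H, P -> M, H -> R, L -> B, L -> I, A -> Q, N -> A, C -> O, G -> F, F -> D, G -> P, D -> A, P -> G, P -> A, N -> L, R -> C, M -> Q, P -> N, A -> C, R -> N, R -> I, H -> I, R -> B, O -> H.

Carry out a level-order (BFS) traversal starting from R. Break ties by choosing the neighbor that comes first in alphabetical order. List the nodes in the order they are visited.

Visit R; enqueue B, C, E, I, N → queue [B, C, E, I, N]
Visit B → queue [C, E, I, N]
Visit C; enqueue H, O → queue [E, I, N, H, O]
Visit E; enqueue G, M → queue [I, N, H, O, G, M]
Visit I → queue [N, H, O, G, M]
Visit N; enqueue A, L → queue [H, O, G, M, A, L]
Visit H → queue [O, G, M, A, L]
Visit O; enqueue D → queue [G, M, A, L, D]
Visit G; enqueue F, P → queue [M, A, L, D, F, P]
Visit M; enqueue K, Q → queue [A, L, D, F, P, K, Q]
Visit A → queue [L, D, F, P, K, Q]
Visit L; enqueue J → queue [D, F, P, K, Q, J]
Visit D → queue [F, P, K, Q, J]
Visit F → queue [P, K, Q, J]
Visit P → queue [K, Q, J]
Visit K → queue [Q, J]
Visit Q → queue [J]
Visit J → queue []

R B C E I N H O G M A L D F P K Q J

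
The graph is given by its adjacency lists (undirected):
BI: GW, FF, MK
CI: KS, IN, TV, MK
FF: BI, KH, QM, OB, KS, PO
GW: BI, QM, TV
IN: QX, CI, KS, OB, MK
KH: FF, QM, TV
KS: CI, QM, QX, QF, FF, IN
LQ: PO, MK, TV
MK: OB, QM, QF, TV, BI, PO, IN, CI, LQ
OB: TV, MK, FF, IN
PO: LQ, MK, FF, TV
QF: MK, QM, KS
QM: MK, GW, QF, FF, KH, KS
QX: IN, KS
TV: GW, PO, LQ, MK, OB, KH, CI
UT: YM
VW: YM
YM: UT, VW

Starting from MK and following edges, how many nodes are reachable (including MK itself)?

15

BFS from MK visits: MK, OB, QM, QF, TV, BI, PO, IN, CI, LQ, FF, GW, KH, KS, QX
Reachable nodes: 15 of 18 total.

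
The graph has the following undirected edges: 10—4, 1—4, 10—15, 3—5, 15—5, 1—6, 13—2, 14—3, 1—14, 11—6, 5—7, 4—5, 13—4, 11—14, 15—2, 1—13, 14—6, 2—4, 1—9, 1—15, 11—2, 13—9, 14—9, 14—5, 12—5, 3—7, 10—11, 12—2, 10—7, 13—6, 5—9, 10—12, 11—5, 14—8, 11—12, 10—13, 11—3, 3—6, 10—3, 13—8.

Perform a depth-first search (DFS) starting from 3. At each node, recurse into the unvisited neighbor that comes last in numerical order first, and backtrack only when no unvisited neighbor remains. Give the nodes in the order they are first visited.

Visit 3
3 → 14
14 → 11
11 → 12
12 → 10
10 → 15
15 → 5
5 → 9
9 → 13
13 → 8
13 → 6
6 → 1
1 → 4
4 → 2
5 → 7

3, 14, 11, 12, 10, 15, 5, 9, 13, 8, 6, 1, 4, 2, 7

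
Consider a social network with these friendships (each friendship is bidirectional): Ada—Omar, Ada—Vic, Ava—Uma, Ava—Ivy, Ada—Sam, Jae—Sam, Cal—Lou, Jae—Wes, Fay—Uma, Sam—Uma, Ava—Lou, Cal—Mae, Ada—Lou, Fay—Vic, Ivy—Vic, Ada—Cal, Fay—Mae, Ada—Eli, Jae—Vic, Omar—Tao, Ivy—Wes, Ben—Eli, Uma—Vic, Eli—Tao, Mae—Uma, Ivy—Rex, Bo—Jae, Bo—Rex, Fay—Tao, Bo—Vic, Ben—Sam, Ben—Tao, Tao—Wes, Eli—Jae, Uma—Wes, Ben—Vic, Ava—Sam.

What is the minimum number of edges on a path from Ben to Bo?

Level 0: Ben
Level 1: Eli, Sam, Tao, Vic
Level 2: Ada, Ava, Bo, Fay, Ivy, Jae, Omar, Uma, Wes
Level 3: Cal, Lou, Mae, Rex
Bo first appears at level 2.

2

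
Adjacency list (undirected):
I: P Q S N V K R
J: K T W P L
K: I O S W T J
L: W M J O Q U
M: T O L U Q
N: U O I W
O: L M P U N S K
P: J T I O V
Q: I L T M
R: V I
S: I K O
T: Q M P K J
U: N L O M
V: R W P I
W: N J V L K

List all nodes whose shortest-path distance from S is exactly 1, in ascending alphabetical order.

Level 0: S
Level 1: I, K, O
Level 2: J, L, M, N, P, Q, R, T, U, V, W

I, K, O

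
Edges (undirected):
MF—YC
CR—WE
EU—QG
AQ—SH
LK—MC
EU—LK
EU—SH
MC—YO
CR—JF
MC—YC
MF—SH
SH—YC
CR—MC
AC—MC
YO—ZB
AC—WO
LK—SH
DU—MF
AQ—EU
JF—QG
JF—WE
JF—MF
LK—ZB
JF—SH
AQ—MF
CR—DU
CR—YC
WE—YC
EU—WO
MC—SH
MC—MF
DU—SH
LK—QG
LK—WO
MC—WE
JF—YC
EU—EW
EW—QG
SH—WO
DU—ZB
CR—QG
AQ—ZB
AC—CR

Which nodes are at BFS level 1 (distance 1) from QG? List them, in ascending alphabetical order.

CR, EU, EW, JF, LK

Level 0: QG
Level 1: CR, EU, EW, JF, LK
Level 2: AC, AQ, DU, MC, MF, SH, WE, WO, YC, ZB
Level 3: YO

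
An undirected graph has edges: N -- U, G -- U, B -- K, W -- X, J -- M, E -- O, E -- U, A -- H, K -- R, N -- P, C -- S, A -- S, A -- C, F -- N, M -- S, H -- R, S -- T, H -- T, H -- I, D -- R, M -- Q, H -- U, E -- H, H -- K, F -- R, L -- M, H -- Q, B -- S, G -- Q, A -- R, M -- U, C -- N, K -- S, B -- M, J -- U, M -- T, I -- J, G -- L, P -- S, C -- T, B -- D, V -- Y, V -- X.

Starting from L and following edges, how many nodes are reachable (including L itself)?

BFS from L visits: L, M, G, U, T, S, Q, J, B, N, H, E, C, P, K, A, I, D, F, R, O
Reachable nodes: 21 of 25 total.

21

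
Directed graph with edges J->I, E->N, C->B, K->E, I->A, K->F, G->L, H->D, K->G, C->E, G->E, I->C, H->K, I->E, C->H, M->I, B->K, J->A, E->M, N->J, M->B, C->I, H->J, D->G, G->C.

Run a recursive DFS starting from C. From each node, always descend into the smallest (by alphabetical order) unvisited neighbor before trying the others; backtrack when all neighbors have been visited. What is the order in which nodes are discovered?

C, B, K, E, M, I, A, N, J, F, G, L, H, D

Visit C
C → B
B → K
K → E
E → M
M → I
I → A
E → N
N → J
K → F
K → G
G → L
C → H
H → D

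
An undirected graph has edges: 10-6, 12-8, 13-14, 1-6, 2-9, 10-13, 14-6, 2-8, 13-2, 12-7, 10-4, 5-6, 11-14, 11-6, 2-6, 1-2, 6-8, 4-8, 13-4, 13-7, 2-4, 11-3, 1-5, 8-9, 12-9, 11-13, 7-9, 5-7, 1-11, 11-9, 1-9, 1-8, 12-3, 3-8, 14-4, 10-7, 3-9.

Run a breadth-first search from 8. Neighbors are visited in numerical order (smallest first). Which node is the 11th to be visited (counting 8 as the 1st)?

13

Visit 8; enqueue 1, 2, 3, 4, 6, 9, 12 → queue [1, 2, 3, 4, 6, 9, 12]
Visit 1; enqueue 5, 11 → queue [2, 3, 4, 6, 9, 12, 5, 11]
Visit 2; enqueue 13 → queue [3, 4, 6, 9, 12, 5, 11, 13]
Visit 3 → queue [4, 6, 9, 12, 5, 11, 13]
Visit 4; enqueue 10, 14 → queue [6, 9, 12, 5, 11, 13, 10, 14]
Visit 6 → queue [9, 12, 5, 11, 13, 10, 14]
Visit 9; enqueue 7 → queue [12, 5, 11, 13, 10, 14, 7]
Visit 12 → queue [5, 11, 13, 10, 14, 7]
Visit 5 → queue [11, 13, 10, 14, 7]
Visit 11 → queue [13, 10, 14, 7]
Visit 13 → queue [10, 14, 7]
Visit 10 → queue [14, 7]
Visit 14 → queue [7]
Visit 7 → queue []

Visit order: 8, 1, 2, 3, 4, 6, 9, 12, 5, 11, 13, 10, 14, 7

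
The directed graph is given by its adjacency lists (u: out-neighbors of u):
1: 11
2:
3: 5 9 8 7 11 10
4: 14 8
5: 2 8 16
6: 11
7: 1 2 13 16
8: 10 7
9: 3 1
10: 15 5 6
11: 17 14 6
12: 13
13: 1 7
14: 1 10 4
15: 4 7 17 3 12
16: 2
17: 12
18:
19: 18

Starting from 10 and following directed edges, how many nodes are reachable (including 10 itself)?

BFS from 10 visits: 10, 15, 5, 6, 4, 7, 17, 3, 12, 2, 8, 16, 11, 14, 1, 13, 9
Reachable nodes: 17 of 19 total.

17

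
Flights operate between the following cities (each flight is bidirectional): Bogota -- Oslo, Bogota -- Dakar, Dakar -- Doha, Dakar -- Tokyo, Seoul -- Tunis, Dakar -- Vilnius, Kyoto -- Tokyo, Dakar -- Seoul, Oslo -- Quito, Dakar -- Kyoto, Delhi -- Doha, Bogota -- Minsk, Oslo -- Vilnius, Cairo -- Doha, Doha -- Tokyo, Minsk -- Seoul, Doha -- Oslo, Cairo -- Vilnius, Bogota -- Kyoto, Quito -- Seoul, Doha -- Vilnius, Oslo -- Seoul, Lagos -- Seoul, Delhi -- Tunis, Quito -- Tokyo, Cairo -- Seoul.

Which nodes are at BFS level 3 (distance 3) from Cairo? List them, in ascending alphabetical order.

Bogota, Kyoto

Level 0: Cairo
Level 1: Doha, Seoul, Vilnius
Level 2: Dakar, Delhi, Lagos, Minsk, Oslo, Quito, Tokyo, Tunis
Level 3: Bogota, Kyoto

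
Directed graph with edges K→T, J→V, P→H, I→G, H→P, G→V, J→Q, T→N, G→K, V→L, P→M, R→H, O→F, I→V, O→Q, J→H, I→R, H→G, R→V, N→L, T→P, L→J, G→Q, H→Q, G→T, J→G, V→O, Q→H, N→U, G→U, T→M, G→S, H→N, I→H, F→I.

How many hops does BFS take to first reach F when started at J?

Level 0: J
Level 1: G, H, Q, V
Level 2: K, L, N, O, P, S, T, U
Level 3: F, M
Level 4: I
Level 5: R
F first appears at level 3.

3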